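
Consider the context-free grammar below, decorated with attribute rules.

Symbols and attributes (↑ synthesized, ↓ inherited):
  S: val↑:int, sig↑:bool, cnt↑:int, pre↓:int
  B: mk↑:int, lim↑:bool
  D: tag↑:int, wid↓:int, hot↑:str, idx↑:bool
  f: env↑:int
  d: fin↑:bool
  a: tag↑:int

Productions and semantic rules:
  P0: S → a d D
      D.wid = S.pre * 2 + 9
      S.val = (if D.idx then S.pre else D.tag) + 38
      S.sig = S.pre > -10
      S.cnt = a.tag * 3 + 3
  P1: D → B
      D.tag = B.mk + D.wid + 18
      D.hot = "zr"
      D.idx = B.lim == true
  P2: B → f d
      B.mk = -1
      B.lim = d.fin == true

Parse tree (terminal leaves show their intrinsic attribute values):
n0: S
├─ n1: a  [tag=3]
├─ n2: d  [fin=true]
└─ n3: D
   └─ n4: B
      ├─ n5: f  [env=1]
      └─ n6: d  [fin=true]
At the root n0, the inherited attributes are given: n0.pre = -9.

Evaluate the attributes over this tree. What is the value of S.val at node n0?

1. n0.pre = -9  [given at root]
2. n1.tag = 3  [terminal]
3. n2.fin = true  [terminal]
4. n3.wid = -9  [S.pre * 2 + 9]
5. n5.env = 1  [terminal]
6. n6.fin = true  [terminal]
7. n4.mk = -1  [-1]
8. n4.lim = true  [d.fin == true]
9. n3.tag = 8  [B.mk + D.wid + 18]
10. n3.hot = "zr"  ["zr"]
11. n3.idx = true  [B.lim == true]
12. n0.val = 29  [(if D.idx then S.pre else D.tag) + 38]
13. n0.sig = true  [S.pre > -10]
14. n0.cnt = 12  [a.tag * 3 + 3]

29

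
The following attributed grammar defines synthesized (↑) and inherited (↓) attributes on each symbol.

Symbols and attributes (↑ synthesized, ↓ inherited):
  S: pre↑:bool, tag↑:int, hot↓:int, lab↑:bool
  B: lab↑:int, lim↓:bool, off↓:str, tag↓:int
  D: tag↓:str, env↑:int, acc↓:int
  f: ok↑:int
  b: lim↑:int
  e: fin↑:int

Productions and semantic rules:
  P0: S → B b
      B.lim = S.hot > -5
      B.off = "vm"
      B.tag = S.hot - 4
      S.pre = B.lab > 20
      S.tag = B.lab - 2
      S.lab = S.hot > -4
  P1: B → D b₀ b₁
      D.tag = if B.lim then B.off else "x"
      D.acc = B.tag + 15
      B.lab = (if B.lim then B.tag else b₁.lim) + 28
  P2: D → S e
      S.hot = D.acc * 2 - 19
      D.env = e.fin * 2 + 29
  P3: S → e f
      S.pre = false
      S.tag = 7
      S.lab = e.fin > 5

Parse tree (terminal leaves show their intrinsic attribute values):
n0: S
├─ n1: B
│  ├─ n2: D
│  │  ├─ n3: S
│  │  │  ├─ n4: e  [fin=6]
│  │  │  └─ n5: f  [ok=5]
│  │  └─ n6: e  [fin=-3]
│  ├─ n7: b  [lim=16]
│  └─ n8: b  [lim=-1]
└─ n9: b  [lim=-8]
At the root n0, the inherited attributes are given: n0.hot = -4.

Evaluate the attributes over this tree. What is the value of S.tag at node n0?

18

1. n0.hot = -4  [given at root]
2. n1.lim = true  [S.hot > -5]
3. n1.off = "vm"  ["vm"]
4. n1.tag = -8  [S.hot - 4]
5. n2.tag = "vm"  [if B.lim then B.off else "x"]
6. n2.acc = 7  [B.tag + 15]
7. n3.hot = -5  [D.acc * 2 - 19]
8. n4.fin = 6  [terminal]
9. n5.ok = 5  [terminal]
10. n3.pre = false  [false]
11. n3.tag = 7  [7]
12. n3.lab = true  [e.fin > 5]
13. n6.fin = -3  [terminal]
14. n2.env = 23  [e.fin * 2 + 29]
15. n7.lim = 16  [terminal]
16. n8.lim = -1  [terminal]
17. n1.lab = 20  [(if B.lim then B.tag else b₁.lim) + 28]
18. n9.lim = -8  [terminal]
19. n0.pre = false  [B.lab > 20]
20. n0.tag = 18  [B.lab - 2]
21. n0.lab = false  [S.hot > -4]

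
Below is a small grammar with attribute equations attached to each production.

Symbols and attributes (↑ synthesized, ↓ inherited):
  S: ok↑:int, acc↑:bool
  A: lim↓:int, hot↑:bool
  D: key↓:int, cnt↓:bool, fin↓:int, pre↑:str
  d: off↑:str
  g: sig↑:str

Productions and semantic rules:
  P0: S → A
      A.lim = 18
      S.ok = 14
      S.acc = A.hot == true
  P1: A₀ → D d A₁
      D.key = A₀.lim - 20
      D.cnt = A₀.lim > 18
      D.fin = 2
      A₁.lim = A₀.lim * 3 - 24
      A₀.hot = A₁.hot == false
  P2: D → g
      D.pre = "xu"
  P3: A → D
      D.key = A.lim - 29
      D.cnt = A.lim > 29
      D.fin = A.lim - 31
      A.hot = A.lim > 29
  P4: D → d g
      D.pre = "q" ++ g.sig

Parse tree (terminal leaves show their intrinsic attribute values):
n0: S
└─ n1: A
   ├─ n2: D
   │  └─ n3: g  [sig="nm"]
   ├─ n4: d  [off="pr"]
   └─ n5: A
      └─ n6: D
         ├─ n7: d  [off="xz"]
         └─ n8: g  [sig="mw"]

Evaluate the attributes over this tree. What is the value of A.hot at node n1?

1. n1.lim = 18  [18]
2. n2.key = -2  [A₀.lim - 20]
3. n2.cnt = false  [A₀.lim > 18]
4. n2.fin = 2  [2]
5. n3.sig = "nm"  [terminal]
6. n2.pre = "xu"  ["xu"]
7. n4.off = "pr"  [terminal]
8. n5.lim = 30  [A₀.lim * 3 - 24]
9. n6.key = 1  [A.lim - 29]
10. n6.cnt = true  [A.lim > 29]
11. n6.fin = -1  [A.lim - 31]
12. n7.off = "xz"  [terminal]
13. n8.sig = "mw"  [terminal]
14. n6.pre = "qmw"  ["q" ++ g.sig]
15. n5.hot = true  [A.lim > 29]
16. n1.hot = false  [A₁.hot == false]
17. n0.ok = 14  [14]
18. n0.acc = false  [A.hot == true]

false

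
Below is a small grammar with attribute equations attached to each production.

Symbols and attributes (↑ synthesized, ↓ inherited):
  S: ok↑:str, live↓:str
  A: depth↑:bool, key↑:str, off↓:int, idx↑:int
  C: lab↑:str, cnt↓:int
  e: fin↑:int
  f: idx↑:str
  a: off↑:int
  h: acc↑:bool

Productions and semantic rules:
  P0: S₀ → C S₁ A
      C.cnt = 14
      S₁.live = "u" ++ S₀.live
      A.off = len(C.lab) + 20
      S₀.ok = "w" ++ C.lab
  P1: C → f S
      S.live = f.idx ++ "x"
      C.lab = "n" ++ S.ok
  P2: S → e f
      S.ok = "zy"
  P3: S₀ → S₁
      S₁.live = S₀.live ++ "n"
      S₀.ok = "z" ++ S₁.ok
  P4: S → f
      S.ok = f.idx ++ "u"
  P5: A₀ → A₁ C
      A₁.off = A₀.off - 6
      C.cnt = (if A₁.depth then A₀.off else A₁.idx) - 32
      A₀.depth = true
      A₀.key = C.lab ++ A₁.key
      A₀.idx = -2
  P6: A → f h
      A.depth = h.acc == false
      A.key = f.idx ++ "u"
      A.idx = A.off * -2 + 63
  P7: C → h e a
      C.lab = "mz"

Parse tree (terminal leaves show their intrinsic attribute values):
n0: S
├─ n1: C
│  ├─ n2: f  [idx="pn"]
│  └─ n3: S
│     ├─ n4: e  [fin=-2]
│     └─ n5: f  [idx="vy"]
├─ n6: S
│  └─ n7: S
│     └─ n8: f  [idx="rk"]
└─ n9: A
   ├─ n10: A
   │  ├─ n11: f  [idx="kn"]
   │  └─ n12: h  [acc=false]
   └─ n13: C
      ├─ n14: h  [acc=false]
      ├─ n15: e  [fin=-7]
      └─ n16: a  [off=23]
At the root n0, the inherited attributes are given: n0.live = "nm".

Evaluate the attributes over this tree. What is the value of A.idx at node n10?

1. n0.live = "nm"  [given at root]
2. n1.cnt = 14  [14]
3. n2.idx = "pn"  [terminal]
4. n3.live = "pnx"  [f.idx ++ "x"]
5. n4.fin = -2  [terminal]
6. n5.idx = "vy"  [terminal]
7. n3.ok = "zy"  ["zy"]
8. n1.lab = "nzy"  ["n" ++ S.ok]
9. n6.live = "unm"  ["u" ++ S₀.live]
10. n7.live = "unmn"  [S₀.live ++ "n"]
11. n8.idx = "rk"  [terminal]
12. n7.ok = "rku"  [f.idx ++ "u"]
13. n6.ok = "zrku"  ["z" ++ S₁.ok]
14. n9.off = 23  [len(C.lab) + 20]
15. n10.off = 17  [A₀.off - 6]
16. n11.idx = "kn"  [terminal]
17. n12.acc = false  [terminal]
18. n10.depth = true  [h.acc == false]
19. n10.key = "knu"  [f.idx ++ "u"]
20. n10.idx = 29  [A.off * -2 + 63]
21. n13.cnt = -9  [(if A₁.depth then A₀.off else A₁.idx) - 32]
22. n14.acc = false  [terminal]
23. n15.fin = -7  [terminal]
24. n16.off = 23  [terminal]
25. n13.lab = "mz"  ["mz"]
26. n9.depth = true  [true]
27. n9.key = "mzknu"  [C.lab ++ A₁.key]
28. n9.idx = -2  [-2]
29. n0.ok = "wnzy"  ["w" ++ C.lab]

29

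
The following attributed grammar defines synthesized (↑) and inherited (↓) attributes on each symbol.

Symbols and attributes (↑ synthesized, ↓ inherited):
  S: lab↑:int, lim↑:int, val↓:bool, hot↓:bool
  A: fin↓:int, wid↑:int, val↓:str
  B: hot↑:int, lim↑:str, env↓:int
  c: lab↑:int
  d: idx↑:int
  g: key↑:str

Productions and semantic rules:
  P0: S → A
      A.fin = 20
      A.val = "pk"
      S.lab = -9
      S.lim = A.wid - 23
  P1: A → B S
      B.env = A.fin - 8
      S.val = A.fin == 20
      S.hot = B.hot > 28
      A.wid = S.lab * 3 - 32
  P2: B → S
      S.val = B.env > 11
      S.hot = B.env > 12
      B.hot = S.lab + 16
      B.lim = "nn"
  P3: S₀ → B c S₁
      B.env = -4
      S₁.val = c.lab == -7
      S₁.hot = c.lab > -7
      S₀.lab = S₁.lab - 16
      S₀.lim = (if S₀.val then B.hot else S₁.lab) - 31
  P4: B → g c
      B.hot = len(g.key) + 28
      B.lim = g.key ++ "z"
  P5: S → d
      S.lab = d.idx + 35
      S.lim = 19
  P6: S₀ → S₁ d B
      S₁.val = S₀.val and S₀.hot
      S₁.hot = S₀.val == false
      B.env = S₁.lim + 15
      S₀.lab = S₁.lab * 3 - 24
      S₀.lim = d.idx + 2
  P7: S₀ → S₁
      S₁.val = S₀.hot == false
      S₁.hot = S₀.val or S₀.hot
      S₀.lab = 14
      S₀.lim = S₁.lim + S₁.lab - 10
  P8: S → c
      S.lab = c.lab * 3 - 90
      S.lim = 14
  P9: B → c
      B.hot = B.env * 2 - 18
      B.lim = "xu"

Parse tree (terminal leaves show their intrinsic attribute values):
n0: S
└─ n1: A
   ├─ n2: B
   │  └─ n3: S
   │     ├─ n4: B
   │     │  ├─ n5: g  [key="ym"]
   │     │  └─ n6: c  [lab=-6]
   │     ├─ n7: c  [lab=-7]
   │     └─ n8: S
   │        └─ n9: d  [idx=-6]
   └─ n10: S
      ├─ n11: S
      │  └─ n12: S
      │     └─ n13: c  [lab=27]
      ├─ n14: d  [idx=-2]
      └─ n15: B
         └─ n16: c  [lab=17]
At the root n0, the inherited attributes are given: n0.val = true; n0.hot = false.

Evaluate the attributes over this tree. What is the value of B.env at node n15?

10

1. n0.val = true  [given at root]
2. n0.hot = false  [given at root]
3. n1.fin = 20  [20]
4. n1.val = "pk"  ["pk"]
5. n2.env = 12  [A.fin - 8]
6. n3.val = true  [B.env > 11]
7. n3.hot = false  [B.env > 12]
8. n4.env = -4  [-4]
9. n5.key = "ym"  [terminal]
10. n6.lab = -6  [terminal]
11. n4.hot = 30  [len(g.key) + 28]
12. n4.lim = "ymz"  [g.key ++ "z"]
13. n7.lab = -7  [terminal]
14. n8.val = true  [c.lab == -7]
15. n8.hot = false  [c.lab > -7]
16. n9.idx = -6  [terminal]
17. n8.lab = 29  [d.idx + 35]
18. n8.lim = 19  [19]
19. n3.lab = 13  [S₁.lab - 16]
20. n3.lim = -1  [(if S₀.val then B.hot else S₁.lab) - 31]
21. n2.hot = 29  [S.lab + 16]
22. n2.lim = "nn"  ["nn"]
23. n10.val = true  [A.fin == 20]
24. n10.hot = true  [B.hot > 28]
25. n11.val = true  [S₀.val and S₀.hot]
26. n11.hot = false  [S₀.val == false]
27. n12.val = true  [S₀.hot == false]
28. n12.hot = true  [S₀.val or S₀.hot]
29. n13.lab = 27  [terminal]
30. n12.lab = -9  [c.lab * 3 - 90]
31. n12.lim = 14  [14]
32. n11.lab = 14  [14]
33. n11.lim = -5  [S₁.lim + S₁.lab - 10]
34. n14.idx = -2  [terminal]
35. n15.env = 10  [S₁.lim + 15]
36. n16.lab = 17  [terminal]
37. n15.hot = 2  [B.env * 2 - 18]
38. n15.lim = "xu"  ["xu"]
39. n10.lab = 18  [S₁.lab * 3 - 24]
40. n10.lim = 0  [d.idx + 2]
41. n1.wid = 22  [S.lab * 3 - 32]
42. n0.lab = -9  [-9]
43. n0.lim = -1  [A.wid - 23]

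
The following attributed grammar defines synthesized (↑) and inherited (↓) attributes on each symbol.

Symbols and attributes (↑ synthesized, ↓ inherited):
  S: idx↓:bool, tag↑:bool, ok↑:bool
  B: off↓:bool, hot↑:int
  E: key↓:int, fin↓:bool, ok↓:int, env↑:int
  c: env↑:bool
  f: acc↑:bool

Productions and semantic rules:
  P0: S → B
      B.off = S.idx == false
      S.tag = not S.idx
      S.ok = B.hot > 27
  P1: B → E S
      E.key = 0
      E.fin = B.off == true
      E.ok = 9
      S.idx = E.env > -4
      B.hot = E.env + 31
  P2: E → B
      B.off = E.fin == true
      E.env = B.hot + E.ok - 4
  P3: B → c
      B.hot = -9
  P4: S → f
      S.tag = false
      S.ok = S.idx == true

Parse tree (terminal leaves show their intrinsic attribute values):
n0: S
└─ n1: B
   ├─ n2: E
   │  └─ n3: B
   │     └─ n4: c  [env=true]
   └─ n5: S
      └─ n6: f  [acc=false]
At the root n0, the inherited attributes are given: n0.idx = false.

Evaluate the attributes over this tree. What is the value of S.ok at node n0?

false

1. n0.idx = false  [given at root]
2. n1.off = true  [S.idx == false]
3. n2.key = 0  [0]
4. n2.fin = true  [B.off == true]
5. n2.ok = 9  [9]
6. n3.off = true  [E.fin == true]
7. n4.env = true  [terminal]
8. n3.hot = -9  [-9]
9. n2.env = -4  [B.hot + E.ok - 4]
10. n5.idx = false  [E.env > -4]
11. n6.acc = false  [terminal]
12. n5.tag = false  [false]
13. n5.ok = false  [S.idx == true]
14. n1.hot = 27  [E.env + 31]
15. n0.tag = true  [not S.idx]
16. n0.ok = false  [B.hot > 27]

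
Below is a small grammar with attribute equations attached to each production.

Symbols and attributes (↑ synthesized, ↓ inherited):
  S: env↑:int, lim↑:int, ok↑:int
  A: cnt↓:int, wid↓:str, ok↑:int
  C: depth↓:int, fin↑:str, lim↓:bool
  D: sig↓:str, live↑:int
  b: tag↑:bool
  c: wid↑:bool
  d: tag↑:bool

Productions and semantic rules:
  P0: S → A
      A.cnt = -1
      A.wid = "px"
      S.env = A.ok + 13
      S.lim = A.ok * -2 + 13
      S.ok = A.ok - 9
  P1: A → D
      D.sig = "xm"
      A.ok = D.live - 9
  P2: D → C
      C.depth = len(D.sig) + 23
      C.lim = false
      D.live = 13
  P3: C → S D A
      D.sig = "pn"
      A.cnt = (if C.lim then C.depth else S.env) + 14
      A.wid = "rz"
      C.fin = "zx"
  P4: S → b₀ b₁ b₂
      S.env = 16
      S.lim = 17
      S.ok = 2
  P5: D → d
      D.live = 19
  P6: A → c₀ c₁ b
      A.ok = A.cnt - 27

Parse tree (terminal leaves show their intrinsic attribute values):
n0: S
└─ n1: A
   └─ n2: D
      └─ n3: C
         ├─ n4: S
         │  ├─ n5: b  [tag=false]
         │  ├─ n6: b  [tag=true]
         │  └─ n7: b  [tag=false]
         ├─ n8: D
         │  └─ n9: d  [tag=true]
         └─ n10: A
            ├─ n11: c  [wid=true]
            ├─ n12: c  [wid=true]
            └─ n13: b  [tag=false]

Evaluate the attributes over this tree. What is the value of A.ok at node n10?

3

1. n1.cnt = -1  [-1]
2. n1.wid = "px"  ["px"]
3. n2.sig = "xm"  ["xm"]
4. n3.depth = 25  [len(D.sig) + 23]
5. n3.lim = false  [false]
6. n5.tag = false  [terminal]
7. n6.tag = true  [terminal]
8. n7.tag = false  [terminal]
9. n4.env = 16  [16]
10. n4.lim = 17  [17]
11. n4.ok = 2  [2]
12. n8.sig = "pn"  ["pn"]
13. n9.tag = true  [terminal]
14. n8.live = 19  [19]
15. n10.cnt = 30  [(if C.lim then C.depth else S.env) + 14]
16. n10.wid = "rz"  ["rz"]
17. n11.wid = true  [terminal]
18. n12.wid = true  [terminal]
19. n13.tag = false  [terminal]
20. n10.ok = 3  [A.cnt - 27]
21. n3.fin = "zx"  ["zx"]
22. n2.live = 13  [13]
23. n1.ok = 4  [D.live - 9]
24. n0.env = 17  [A.ok + 13]
25. n0.lim = 5  [A.ok * -2 + 13]
26. n0.ok = -5  [A.ok - 9]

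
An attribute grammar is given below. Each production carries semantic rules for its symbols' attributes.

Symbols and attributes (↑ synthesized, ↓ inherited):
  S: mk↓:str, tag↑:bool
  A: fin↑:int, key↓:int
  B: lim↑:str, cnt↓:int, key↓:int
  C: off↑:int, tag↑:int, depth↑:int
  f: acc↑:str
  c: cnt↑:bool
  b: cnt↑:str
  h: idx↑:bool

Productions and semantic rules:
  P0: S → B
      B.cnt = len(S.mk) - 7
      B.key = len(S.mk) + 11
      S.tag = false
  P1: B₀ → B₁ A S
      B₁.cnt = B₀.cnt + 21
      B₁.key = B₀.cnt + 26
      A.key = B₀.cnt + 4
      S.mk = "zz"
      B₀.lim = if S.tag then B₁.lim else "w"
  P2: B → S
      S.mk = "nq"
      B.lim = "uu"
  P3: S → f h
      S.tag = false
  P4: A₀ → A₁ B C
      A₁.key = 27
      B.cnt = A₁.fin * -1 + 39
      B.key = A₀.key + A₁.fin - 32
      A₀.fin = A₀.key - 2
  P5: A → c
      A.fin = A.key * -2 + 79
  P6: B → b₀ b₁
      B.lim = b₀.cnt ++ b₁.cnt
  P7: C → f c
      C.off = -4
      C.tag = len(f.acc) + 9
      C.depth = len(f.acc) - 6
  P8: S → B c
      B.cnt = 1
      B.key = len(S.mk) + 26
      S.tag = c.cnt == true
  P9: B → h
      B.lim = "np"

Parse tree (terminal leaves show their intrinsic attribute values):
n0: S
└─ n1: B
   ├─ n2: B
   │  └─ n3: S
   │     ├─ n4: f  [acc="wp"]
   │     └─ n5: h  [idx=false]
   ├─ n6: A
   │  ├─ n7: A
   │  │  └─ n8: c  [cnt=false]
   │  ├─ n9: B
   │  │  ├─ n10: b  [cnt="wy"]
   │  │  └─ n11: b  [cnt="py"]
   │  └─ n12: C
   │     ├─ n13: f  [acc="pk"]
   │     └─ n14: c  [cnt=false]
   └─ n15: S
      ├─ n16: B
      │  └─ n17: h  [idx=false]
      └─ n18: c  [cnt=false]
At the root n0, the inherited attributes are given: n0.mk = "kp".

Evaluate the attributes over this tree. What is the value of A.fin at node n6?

1. n0.mk = "kp"  [given at root]
2. n1.cnt = -5  [len(S.mk) - 7]
3. n1.key = 13  [len(S.mk) + 11]
4. n2.cnt = 16  [B₀.cnt + 21]
5. n2.key = 21  [B₀.cnt + 26]
6. n3.mk = "nq"  ["nq"]
7. n4.acc = "wp"  [terminal]
8. n5.idx = false  [terminal]
9. n3.tag = false  [false]
10. n2.lim = "uu"  ["uu"]
11. n6.key = -1  [B₀.cnt + 4]
12. n7.key = 27  [27]
13. n8.cnt = false  [terminal]
14. n7.fin = 25  [A.key * -2 + 79]
15. n9.cnt = 14  [A₁.fin * -1 + 39]
16. n9.key = -8  [A₀.key + A₁.fin - 32]
17. n10.cnt = "wy"  [terminal]
18. n11.cnt = "py"  [terminal]
19. n9.lim = "wypy"  [b₀.cnt ++ b₁.cnt]
20. n13.acc = "pk"  [terminal]
21. n14.cnt = false  [terminal]
22. n12.off = -4  [-4]
23. n12.tag = 11  [len(f.acc) + 9]
24. n12.depth = -4  [len(f.acc) - 6]
25. n6.fin = -3  [A₀.key - 2]
26. n15.mk = "zz"  ["zz"]
27. n16.cnt = 1  [1]
28. n16.key = 28  [len(S.mk) + 26]
29. n17.idx = false  [terminal]
30. n16.lim = "np"  ["np"]
31. n18.cnt = false  [terminal]
32. n15.tag = false  [c.cnt == true]
33. n1.lim = "w"  [if S.tag then B₁.lim else "w"]
34. n0.tag = false  [false]

-3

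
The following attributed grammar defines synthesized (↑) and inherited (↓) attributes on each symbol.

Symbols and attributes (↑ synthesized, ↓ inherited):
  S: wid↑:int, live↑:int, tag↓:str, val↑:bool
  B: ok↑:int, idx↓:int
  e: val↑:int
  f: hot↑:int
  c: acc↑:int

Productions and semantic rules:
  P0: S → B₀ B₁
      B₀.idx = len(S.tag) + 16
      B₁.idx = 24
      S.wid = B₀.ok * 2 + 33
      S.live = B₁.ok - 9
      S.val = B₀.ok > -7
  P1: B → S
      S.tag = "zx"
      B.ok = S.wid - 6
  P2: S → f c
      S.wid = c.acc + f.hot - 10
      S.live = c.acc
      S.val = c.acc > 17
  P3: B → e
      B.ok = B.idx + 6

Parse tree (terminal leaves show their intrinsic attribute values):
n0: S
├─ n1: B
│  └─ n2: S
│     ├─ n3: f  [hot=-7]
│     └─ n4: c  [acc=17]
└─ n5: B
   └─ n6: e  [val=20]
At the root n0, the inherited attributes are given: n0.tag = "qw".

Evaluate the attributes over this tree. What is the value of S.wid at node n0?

1. n0.tag = "qw"  [given at root]
2. n1.idx = 18  [len(S.tag) + 16]
3. n2.tag = "zx"  ["zx"]
4. n3.hot = -7  [terminal]
5. n4.acc = 17  [terminal]
6. n2.wid = 0  [c.acc + f.hot - 10]
7. n2.live = 17  [c.acc]
8. n2.val = false  [c.acc > 17]
9. n1.ok = -6  [S.wid - 6]
10. n5.idx = 24  [24]
11. n6.val = 20  [terminal]
12. n5.ok = 30  [B.idx + 6]
13. n0.wid = 21  [B₀.ok * 2 + 33]
14. n0.live = 21  [B₁.ok - 9]
15. n0.val = true  [B₀.ok > -7]

21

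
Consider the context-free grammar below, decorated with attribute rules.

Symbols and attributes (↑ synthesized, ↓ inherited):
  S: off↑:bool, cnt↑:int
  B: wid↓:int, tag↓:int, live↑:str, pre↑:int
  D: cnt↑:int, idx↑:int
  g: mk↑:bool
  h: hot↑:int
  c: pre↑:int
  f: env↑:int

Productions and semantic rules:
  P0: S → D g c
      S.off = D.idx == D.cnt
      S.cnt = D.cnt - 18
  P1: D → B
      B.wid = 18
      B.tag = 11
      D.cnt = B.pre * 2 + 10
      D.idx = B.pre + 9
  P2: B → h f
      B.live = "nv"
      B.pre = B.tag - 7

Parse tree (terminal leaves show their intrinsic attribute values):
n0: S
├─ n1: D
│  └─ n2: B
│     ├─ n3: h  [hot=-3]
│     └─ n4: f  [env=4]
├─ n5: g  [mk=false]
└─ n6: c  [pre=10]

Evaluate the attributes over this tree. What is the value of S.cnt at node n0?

1. n2.wid = 18  [18]
2. n2.tag = 11  [11]
3. n3.hot = -3  [terminal]
4. n4.env = 4  [terminal]
5. n2.live = "nv"  ["nv"]
6. n2.pre = 4  [B.tag - 7]
7. n1.cnt = 18  [B.pre * 2 + 10]
8. n1.idx = 13  [B.pre + 9]
9. n5.mk = false  [terminal]
10. n6.pre = 10  [terminal]
11. n0.off = false  [D.idx == D.cnt]
12. n0.cnt = 0  [D.cnt - 18]

0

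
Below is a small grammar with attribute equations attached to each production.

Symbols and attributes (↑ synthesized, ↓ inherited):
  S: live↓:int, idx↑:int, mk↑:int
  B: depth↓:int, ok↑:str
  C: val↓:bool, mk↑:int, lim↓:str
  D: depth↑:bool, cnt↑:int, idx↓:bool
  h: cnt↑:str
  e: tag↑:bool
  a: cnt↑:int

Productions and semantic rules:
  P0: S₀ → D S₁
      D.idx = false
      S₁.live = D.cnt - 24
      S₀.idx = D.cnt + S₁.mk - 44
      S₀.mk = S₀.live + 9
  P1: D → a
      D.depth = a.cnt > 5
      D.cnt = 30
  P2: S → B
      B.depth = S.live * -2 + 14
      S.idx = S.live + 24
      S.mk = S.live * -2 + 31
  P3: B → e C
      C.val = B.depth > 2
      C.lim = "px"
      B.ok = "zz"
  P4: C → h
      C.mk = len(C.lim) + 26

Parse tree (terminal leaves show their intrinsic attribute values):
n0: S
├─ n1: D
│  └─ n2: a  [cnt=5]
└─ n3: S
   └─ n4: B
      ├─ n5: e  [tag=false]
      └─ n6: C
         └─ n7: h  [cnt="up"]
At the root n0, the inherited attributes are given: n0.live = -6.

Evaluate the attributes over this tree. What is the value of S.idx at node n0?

5

1. n0.live = -6  [given at root]
2. n1.idx = false  [false]
3. n2.cnt = 5  [terminal]
4. n1.depth = false  [a.cnt > 5]
5. n1.cnt = 30  [30]
6. n3.live = 6  [D.cnt - 24]
7. n4.depth = 2  [S.live * -2 + 14]
8. n5.tag = false  [terminal]
9. n6.val = false  [B.depth > 2]
10. n6.lim = "px"  ["px"]
11. n7.cnt = "up"  [terminal]
12. n6.mk = 28  [len(C.lim) + 26]
13. n4.ok = "zz"  ["zz"]
14. n3.idx = 30  [S.live + 24]
15. n3.mk = 19  [S.live * -2 + 31]
16. n0.idx = 5  [D.cnt + S₁.mk - 44]
17. n0.mk = 3  [S₀.live + 9]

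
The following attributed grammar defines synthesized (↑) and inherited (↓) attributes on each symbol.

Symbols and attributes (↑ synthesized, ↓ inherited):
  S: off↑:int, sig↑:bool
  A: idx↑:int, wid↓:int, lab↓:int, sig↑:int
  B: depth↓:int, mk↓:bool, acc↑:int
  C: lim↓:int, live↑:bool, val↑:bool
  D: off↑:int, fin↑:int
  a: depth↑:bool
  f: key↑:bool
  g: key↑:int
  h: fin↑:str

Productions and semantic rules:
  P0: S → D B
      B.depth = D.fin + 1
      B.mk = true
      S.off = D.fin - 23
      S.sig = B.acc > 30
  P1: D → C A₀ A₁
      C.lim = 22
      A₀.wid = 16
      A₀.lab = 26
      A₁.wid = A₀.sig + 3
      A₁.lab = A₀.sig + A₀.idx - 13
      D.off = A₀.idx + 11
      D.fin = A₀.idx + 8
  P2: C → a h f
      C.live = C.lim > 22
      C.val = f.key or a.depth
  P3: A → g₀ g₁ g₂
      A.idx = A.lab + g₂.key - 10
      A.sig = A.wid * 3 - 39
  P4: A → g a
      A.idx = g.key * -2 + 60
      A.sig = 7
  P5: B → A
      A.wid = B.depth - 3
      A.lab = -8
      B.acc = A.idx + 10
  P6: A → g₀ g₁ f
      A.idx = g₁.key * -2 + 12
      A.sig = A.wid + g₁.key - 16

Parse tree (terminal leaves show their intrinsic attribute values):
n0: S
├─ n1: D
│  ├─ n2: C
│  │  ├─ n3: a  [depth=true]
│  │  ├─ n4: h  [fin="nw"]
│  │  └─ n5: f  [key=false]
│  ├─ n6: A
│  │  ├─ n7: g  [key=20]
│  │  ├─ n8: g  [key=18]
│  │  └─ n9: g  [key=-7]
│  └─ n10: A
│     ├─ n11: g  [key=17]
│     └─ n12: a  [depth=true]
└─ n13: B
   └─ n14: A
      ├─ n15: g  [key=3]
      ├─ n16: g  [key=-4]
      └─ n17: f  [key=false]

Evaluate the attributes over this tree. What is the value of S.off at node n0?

1. n2.lim = 22  [22]
2. n3.depth = true  [terminal]
3. n4.fin = "nw"  [terminal]
4. n5.key = false  [terminal]
5. n2.live = false  [C.lim > 22]
6. n2.val = true  [f.key or a.depth]
7. n6.wid = 16  [16]
8. n6.lab = 26  [26]
9. n7.key = 20  [terminal]
10. n8.key = 18  [terminal]
11. n9.key = -7  [terminal]
12. n6.idx = 9  [A.lab + g₂.key - 10]
13. n6.sig = 9  [A.wid * 3 - 39]
14. n10.wid = 12  [A₀.sig + 3]
15. n10.lab = 5  [A₀.sig + A₀.idx - 13]
16. n11.key = 17  [terminal]
17. n12.depth = true  [terminal]
18. n10.idx = 26  [g.key * -2 + 60]
19. n10.sig = 7  [7]
20. n1.off = 20  [A₀.idx + 11]
21. n1.fin = 17  [A₀.idx + 8]
22. n13.depth = 18  [D.fin + 1]
23. n13.mk = true  [true]
24. n14.wid = 15  [B.depth - 3]
25. n14.lab = -8  [-8]
26. n15.key = 3  [terminal]
27. n16.key = -4  [terminal]
28. n17.key = false  [terminal]
29. n14.idx = 20  [g₁.key * -2 + 12]
30. n14.sig = -5  [A.wid + g₁.key - 16]
31. n13.acc = 30  [A.idx + 10]
32. n0.off = -6  [D.fin - 23]
33. n0.sig = false  [B.acc > 30]

-6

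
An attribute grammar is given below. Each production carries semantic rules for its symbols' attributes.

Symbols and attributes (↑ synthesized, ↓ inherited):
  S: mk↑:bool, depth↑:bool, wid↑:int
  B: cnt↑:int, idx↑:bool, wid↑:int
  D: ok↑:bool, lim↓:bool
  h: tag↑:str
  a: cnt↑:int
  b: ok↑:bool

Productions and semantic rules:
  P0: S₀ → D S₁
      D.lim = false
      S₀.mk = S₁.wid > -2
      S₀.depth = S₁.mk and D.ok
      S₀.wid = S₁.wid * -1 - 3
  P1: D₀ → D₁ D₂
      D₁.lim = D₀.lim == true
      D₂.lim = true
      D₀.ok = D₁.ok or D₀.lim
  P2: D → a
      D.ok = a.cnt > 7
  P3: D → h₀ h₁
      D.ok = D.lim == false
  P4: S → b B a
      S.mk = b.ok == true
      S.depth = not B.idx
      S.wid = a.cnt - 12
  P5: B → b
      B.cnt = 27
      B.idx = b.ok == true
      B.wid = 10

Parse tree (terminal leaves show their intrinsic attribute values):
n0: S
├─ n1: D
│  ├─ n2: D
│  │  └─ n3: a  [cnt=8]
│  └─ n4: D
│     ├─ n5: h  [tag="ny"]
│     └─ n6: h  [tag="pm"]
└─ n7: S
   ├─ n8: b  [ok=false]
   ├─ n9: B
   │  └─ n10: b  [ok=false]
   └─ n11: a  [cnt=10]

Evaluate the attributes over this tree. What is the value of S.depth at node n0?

1. n1.lim = false  [false]
2. n2.lim = false  [D₀.lim == true]
3. n3.cnt = 8  [terminal]
4. n2.ok = true  [a.cnt > 7]
5. n4.lim = true  [true]
6. n5.tag = "ny"  [terminal]
7. n6.tag = "pm"  [terminal]
8. n4.ok = false  [D.lim == false]
9. n1.ok = true  [D₁.ok or D₀.lim]
10. n8.ok = false  [terminal]
11. n10.ok = false  [terminal]
12. n9.cnt = 27  [27]
13. n9.idx = false  [b.ok == true]
14. n9.wid = 10  [10]
15. n11.cnt = 10  [terminal]
16. n7.mk = false  [b.ok == true]
17. n7.depth = true  [not B.idx]
18. n7.wid = -2  [a.cnt - 12]
19. n0.mk = false  [S₁.wid > -2]
20. n0.depth = false  [S₁.mk and D.ok]
21. n0.wid = -1  [S₁.wid * -1 - 3]

false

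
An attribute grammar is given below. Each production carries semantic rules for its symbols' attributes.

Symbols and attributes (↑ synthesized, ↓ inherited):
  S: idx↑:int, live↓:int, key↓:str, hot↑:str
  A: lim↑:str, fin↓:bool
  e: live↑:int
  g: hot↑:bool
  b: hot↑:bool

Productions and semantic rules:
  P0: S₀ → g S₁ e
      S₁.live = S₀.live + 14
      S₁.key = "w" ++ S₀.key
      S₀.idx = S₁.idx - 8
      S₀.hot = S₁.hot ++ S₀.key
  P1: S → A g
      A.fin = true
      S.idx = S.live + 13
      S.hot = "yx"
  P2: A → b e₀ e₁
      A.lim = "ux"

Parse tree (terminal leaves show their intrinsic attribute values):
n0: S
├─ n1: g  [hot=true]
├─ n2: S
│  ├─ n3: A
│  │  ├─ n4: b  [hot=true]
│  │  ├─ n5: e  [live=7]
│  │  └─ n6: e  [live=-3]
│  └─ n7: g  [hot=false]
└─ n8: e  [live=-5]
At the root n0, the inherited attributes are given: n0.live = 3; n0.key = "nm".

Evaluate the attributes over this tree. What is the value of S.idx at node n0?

1. n0.live = 3  [given at root]
2. n0.key = "nm"  [given at root]
3. n1.hot = true  [terminal]
4. n2.live = 17  [S₀.live + 14]
5. n2.key = "wnm"  ["w" ++ S₀.key]
6. n3.fin = true  [true]
7. n4.hot = true  [terminal]
8. n5.live = 7  [terminal]
9. n6.live = -3  [terminal]
10. n3.lim = "ux"  ["ux"]
11. n7.hot = false  [terminal]
12. n2.idx = 30  [S.live + 13]
13. n2.hot = "yx"  ["yx"]
14. n8.live = -5  [terminal]
15. n0.idx = 22  [S₁.idx - 8]
16. n0.hot = "yxnm"  [S₁.hot ++ S₀.key]

22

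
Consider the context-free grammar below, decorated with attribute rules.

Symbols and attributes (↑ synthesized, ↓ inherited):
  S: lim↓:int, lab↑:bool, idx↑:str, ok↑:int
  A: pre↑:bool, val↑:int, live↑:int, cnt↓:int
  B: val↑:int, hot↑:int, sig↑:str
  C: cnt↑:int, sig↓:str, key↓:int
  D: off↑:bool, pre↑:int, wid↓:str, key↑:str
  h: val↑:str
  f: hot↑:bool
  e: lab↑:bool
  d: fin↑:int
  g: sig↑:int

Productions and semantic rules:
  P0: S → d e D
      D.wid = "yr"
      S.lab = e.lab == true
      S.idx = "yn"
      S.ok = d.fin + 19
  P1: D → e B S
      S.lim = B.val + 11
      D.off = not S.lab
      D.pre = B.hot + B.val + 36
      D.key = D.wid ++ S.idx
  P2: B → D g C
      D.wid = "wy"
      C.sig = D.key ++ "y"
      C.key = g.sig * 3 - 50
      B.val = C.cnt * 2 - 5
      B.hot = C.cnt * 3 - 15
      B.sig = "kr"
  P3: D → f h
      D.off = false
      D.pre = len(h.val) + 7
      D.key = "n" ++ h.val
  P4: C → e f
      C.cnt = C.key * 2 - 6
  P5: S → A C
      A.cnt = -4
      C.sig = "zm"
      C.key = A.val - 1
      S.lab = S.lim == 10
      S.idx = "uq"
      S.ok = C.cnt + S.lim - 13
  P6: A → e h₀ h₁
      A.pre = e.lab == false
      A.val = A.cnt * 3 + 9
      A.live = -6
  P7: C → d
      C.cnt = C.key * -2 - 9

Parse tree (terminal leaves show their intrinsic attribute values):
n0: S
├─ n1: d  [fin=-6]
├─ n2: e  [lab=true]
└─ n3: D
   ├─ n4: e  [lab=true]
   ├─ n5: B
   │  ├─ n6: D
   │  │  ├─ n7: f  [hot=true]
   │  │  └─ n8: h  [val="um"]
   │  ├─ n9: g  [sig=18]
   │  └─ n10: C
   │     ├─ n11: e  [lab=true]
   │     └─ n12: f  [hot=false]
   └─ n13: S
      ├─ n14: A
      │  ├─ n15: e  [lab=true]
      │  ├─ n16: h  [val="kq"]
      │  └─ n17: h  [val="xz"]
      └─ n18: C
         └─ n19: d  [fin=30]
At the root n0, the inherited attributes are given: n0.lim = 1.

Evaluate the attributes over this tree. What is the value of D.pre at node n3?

1. n0.lim = 1  [given at root]
2. n1.fin = -6  [terminal]
3. n2.lab = true  [terminal]
4. n3.wid = "yr"  ["yr"]
5. n4.lab = true  [terminal]
6. n6.wid = "wy"  ["wy"]
7. n7.hot = true  [terminal]
8. n8.val = "um"  [terminal]
9. n6.off = false  [false]
10. n6.pre = 9  [len(h.val) + 7]
11. n6.key = "num"  ["n" ++ h.val]
12. n9.sig = 18  [terminal]
13. n10.sig = "numy"  [D.key ++ "y"]
14. n10.key = 4  [g.sig * 3 - 50]
15. n11.lab = true  [terminal]
16. n12.hot = false  [terminal]
17. n10.cnt = 2  [C.key * 2 - 6]
18. n5.val = -1  [C.cnt * 2 - 5]
19. n5.hot = -9  [C.cnt * 3 - 15]
20. n5.sig = "kr"  ["kr"]
21. n13.lim = 10  [B.val + 11]
22. n14.cnt = -4  [-4]
23. n15.lab = true  [terminal]
24. n16.val = "kq"  [terminal]
25. n17.val = "xz"  [terminal]
26. n14.pre = false  [e.lab == false]
27. n14.val = -3  [A.cnt * 3 + 9]
28. n14.live = -6  [-6]
29. n18.sig = "zm"  ["zm"]
30. n18.key = -4  [A.val - 1]
31. n19.fin = 30  [terminal]
32. n18.cnt = -1  [C.key * -2 - 9]
33. n13.lab = true  [S.lim == 10]
34. n13.idx = "uq"  ["uq"]
35. n13.ok = -4  [C.cnt + S.lim - 13]
36. n3.off = false  [not S.lab]
37. n3.pre = 26  [B.hot + B.val + 36]
38. n3.key = "yruq"  [D.wid ++ S.idx]
39. n0.lab = true  [e.lab == true]
40. n0.idx = "yn"  ["yn"]
41. n0.ok = 13  [d.fin + 19]

26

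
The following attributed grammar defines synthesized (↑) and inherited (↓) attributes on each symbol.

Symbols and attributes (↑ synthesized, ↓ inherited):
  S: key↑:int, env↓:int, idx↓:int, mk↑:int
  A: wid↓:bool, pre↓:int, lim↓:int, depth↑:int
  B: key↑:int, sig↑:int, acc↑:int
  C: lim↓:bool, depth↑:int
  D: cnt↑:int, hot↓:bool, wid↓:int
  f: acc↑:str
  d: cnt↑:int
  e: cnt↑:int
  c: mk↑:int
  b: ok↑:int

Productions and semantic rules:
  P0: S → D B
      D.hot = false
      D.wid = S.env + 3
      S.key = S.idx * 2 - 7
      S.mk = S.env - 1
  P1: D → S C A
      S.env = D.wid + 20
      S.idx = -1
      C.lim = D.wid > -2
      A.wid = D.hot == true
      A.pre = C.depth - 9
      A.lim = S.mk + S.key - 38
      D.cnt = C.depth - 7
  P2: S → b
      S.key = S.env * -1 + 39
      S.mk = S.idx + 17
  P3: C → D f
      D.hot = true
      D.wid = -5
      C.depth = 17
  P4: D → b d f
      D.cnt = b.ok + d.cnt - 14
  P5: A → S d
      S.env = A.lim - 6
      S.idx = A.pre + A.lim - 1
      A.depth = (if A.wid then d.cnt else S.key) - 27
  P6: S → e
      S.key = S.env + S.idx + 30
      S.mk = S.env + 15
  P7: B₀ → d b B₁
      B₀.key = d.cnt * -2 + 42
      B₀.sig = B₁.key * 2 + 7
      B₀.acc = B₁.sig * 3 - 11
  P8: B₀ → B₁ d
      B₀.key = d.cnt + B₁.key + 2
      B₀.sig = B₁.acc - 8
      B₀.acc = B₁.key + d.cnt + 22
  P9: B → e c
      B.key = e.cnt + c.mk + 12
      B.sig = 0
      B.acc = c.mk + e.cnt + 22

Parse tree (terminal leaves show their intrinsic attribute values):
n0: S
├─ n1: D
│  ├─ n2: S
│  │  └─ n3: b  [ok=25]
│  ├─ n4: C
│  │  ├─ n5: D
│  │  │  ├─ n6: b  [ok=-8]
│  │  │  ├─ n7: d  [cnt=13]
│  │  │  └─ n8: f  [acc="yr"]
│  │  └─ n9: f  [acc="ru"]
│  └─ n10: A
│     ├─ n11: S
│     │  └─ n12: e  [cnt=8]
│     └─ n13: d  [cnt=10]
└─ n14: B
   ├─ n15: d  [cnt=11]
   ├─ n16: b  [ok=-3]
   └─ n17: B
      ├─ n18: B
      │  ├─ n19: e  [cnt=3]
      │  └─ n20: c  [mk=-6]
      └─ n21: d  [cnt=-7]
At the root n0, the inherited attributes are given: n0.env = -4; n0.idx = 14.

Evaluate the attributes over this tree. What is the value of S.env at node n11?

-8

1. n0.env = -4  [given at root]
2. n0.idx = 14  [given at root]
3. n1.hot = false  [false]
4. n1.wid = -1  [S.env + 3]
5. n2.env = 19  [D.wid + 20]
6. n2.idx = -1  [-1]
7. n3.ok = 25  [terminal]
8. n2.key = 20  [S.env * -1 + 39]
9. n2.mk = 16  [S.idx + 17]
10. n4.lim = true  [D.wid > -2]
11. n5.hot = true  [true]
12. n5.wid = -5  [-5]
13. n6.ok = -8  [terminal]
14. n7.cnt = 13  [terminal]
15. n8.acc = "yr"  [terminal]
16. n5.cnt = -9  [b.ok + d.cnt - 14]
17. n9.acc = "ru"  [terminal]
18. n4.depth = 17  [17]
19. n10.wid = false  [D.hot == true]
20. n10.pre = 8  [C.depth - 9]
21. n10.lim = -2  [S.mk + S.key - 38]
22. n11.env = -8  [A.lim - 6]
23. n11.idx = 5  [A.pre + A.lim - 1]
24. n12.cnt = 8  [terminal]
25. n11.key = 27  [S.env + S.idx + 30]
26. n11.mk = 7  [S.env + 15]
27. n13.cnt = 10  [terminal]
28. n10.depth = 0  [(if A.wid then d.cnt else S.key) - 27]
29. n1.cnt = 10  [C.depth - 7]
30. n15.cnt = 11  [terminal]
31. n16.ok = -3  [terminal]
32. n19.cnt = 3  [terminal]
33. n20.mk = -6  [terminal]
34. n18.key = 9  [e.cnt + c.mk + 12]
35. n18.sig = 0  [0]
36. n18.acc = 19  [c.mk + e.cnt + 22]
37. n21.cnt = -7  [terminal]
38. n17.key = 4  [d.cnt + B₁.key + 2]
39. n17.sig = 11  [B₁.acc - 8]
40. n17.acc = 24  [B₁.key + d.cnt + 22]
41. n14.key = 20  [d.cnt * -2 + 42]
42. n14.sig = 15  [B₁.key * 2 + 7]
43. n14.acc = 22  [B₁.sig * 3 - 11]
44. n0.key = 21  [S.idx * 2 - 7]
45. n0.mk = -5  [S.env - 1]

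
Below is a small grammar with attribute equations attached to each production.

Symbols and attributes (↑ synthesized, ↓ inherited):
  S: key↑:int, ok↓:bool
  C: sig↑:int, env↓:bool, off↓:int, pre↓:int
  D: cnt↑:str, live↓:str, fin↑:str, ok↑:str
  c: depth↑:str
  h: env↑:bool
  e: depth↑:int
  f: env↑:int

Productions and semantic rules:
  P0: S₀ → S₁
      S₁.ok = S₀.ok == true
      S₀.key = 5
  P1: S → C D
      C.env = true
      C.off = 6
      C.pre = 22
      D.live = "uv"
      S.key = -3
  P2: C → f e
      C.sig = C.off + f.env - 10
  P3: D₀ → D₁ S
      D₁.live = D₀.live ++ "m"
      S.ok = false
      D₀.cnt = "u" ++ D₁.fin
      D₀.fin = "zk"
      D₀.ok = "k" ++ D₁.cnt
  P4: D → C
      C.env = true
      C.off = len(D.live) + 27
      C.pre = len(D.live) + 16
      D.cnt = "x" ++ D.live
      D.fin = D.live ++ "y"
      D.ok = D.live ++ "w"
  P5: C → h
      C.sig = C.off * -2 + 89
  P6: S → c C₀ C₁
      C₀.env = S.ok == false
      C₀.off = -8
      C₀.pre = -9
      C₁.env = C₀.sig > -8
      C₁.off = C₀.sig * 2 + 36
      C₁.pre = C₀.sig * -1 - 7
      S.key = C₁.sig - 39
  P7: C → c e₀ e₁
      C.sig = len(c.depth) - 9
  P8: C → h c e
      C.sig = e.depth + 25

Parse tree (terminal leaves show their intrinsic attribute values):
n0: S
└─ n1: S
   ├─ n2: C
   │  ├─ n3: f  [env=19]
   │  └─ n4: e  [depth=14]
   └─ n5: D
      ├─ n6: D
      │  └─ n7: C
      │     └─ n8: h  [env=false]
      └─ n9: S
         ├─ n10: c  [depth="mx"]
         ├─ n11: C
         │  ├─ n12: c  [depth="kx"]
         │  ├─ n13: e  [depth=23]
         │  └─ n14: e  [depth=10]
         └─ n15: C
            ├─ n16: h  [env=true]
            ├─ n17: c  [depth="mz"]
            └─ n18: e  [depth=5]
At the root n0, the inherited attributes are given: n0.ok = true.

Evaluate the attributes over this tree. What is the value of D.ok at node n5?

"kxuvm"

1. n0.ok = true  [given at root]
2. n1.ok = true  [S₀.ok == true]
3. n2.env = true  [true]
4. n2.off = 6  [6]
5. n2.pre = 22  [22]
6. n3.env = 19  [terminal]
7. n4.depth = 14  [terminal]
8. n2.sig = 15  [C.off + f.env - 10]
9. n5.live = "uv"  ["uv"]
10. n6.live = "uvm"  [D₀.live ++ "m"]
11. n7.env = true  [true]
12. n7.off = 30  [len(D.live) + 27]
13. n7.pre = 19  [len(D.live) + 16]
14. n8.env = false  [terminal]
15. n7.sig = 29  [C.off * -2 + 89]
16. n6.cnt = "xuvm"  ["x" ++ D.live]
17. n6.fin = "uvmy"  [D.live ++ "y"]
18. n6.ok = "uvmw"  [D.live ++ "w"]
19. n9.ok = false  [false]
20. n10.depth = "mx"  [terminal]
21. n11.env = true  [S.ok == false]
22. n11.off = -8  [-8]
23. n11.pre = -9  [-9]
24. n12.depth = "kx"  [terminal]
25. n13.depth = 23  [terminal]
26. n14.depth = 10  [terminal]
27. n11.sig = -7  [len(c.depth) - 9]
28. n15.env = true  [C₀.sig > -8]
29. n15.off = 22  [C₀.sig * 2 + 36]
30. n15.pre = 0  [C₀.sig * -1 - 7]
31. n16.env = true  [terminal]
32. n17.depth = "mz"  [terminal]
33. n18.depth = 5  [terminal]
34. n15.sig = 30  [e.depth + 25]
35. n9.key = -9  [C₁.sig - 39]
36. n5.cnt = "uuvmy"  ["u" ++ D₁.fin]
37. n5.fin = "zk"  ["zk"]
38. n5.ok = "kxuvm"  ["k" ++ D₁.cnt]
39. n1.key = -3  [-3]
40. n0.key = 5  [5]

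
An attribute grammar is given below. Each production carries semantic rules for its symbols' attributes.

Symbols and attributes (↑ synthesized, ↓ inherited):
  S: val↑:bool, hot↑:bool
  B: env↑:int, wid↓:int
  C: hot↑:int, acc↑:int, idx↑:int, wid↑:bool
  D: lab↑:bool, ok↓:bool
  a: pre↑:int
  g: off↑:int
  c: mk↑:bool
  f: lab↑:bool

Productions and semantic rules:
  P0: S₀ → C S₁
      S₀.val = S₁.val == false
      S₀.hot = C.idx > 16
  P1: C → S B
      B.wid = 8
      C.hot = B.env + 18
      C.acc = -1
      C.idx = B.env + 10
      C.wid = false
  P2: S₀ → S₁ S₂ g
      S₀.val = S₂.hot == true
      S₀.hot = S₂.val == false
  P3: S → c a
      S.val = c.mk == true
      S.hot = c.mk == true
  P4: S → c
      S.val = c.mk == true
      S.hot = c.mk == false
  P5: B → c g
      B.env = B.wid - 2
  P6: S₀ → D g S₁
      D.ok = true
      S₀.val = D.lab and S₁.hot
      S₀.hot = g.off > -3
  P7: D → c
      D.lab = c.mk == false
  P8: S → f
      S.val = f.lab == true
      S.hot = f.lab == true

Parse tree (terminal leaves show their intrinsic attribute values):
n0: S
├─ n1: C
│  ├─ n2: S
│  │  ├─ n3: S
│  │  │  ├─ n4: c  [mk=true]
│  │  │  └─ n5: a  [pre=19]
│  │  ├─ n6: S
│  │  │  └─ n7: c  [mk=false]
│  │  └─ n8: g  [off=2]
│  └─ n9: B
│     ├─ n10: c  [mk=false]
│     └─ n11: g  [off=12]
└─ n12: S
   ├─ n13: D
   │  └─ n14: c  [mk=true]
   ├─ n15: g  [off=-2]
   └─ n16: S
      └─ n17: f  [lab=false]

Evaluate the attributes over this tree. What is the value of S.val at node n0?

1. n4.mk = true  [terminal]
2. n5.pre = 19  [terminal]
3. n3.val = true  [c.mk == true]
4. n3.hot = true  [c.mk == true]
5. n7.mk = false  [terminal]
6. n6.val = false  [c.mk == true]
7. n6.hot = true  [c.mk == false]
8. n8.off = 2  [terminal]
9. n2.val = true  [S₂.hot == true]
10. n2.hot = true  [S₂.val == false]
11. n9.wid = 8  [8]
12. n10.mk = false  [terminal]
13. n11.off = 12  [terminal]
14. n9.env = 6  [B.wid - 2]
15. n1.hot = 24  [B.env + 18]
16. n1.acc = -1  [-1]
17. n1.idx = 16  [B.env + 10]
18. n1.wid = false  [false]
19. n13.ok = true  [true]
20. n14.mk = true  [terminal]
21. n13.lab = false  [c.mk == false]
22. n15.off = -2  [terminal]
23. n17.lab = false  [terminal]
24. n16.val = false  [f.lab == true]
25. n16.hot = false  [f.lab == true]
26. n12.val = false  [D.lab and S₁.hot]
27. n12.hot = true  [g.off > -3]
28. n0.val = true  [S₁.val == false]
29. n0.hot = false  [C.idx > 16]

true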